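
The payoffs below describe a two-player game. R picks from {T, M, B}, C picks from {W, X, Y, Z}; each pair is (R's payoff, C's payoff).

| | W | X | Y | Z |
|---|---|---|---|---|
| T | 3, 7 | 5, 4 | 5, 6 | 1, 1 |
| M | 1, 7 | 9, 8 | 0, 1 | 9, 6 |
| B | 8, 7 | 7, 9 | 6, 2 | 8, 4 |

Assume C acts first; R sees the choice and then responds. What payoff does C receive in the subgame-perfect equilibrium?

Solve by backward induction (C leads).
- W: R compares 3, 1, 8 and picks B; C would get 7.
- X: R compares 5, 9, 7 and picks M; C would get 8.
- Y: R compares 5, 0, 6 and picks B; C would get 2.
- Z: R compares 1, 9, 8 and picks M; C would get 6.
C's induced payoffs are 7, 8, 2, 6, so C commits to X. Subgame-perfect outcome: (M, X) with payoffs (9, 8).

8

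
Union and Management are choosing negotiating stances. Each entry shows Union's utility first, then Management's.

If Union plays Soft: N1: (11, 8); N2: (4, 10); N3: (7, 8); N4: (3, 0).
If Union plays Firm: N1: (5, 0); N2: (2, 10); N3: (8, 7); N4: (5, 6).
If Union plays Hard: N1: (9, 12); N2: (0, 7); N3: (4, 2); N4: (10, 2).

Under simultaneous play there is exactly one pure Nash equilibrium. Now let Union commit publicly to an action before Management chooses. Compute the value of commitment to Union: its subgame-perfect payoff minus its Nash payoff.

5

Backward induction with Union moving first.
- Soft: BR = N2, leader payoff 4.
- Firm: BR = N2, leader payoff 2.
- Hard: BR = N1, leader payoff 9.
Maximizing over 4, 2, 9, Union chooses Hard. Subgame-perfect outcome: (Hard, N1) with payoffs (9, 12).
Under simultaneous play:
Union's best replies: N1→Soft; N2→Soft; N3→Firm; N4→Hard.
Management's best replies: Soft→N2; Firm→N2; Hard→N1.
Only (Soft, N2) has each player best-responding; Nash payoffs (4, 10).
Union's commitment gain: 9 − 4 = 5.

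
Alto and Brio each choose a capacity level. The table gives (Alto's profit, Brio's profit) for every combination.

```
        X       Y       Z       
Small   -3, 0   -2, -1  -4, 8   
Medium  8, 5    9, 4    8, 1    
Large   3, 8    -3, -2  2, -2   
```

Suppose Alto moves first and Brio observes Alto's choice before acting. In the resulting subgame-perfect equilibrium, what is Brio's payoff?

5

Work backward from Brio's decision.
- Small: BR = Z, leader payoff -4.
- Medium: BR = X, leader payoff 8.
- Large: BR = X, leader payoff 3.
Maximizing over -4, 8, 3, Alto chooses Medium. Subgame-perfect outcome: (Medium, X) with payoffs (8, 5).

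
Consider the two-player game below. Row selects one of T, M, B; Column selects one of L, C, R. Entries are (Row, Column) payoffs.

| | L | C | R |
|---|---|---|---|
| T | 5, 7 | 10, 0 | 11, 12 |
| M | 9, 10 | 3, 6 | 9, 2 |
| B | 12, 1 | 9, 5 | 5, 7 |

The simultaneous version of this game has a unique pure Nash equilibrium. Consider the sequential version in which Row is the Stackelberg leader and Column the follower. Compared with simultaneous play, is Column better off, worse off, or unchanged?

Backward induction with Row moving first.
- T → Column plays R (best of 7, 0, 12); Row gets 11.
- M → Column plays L (best of 10, 6, 2); Row gets 9.
- B → Column plays R (best of 1, 5, 7); Row gets 5.
Row's induced payoffs are 11, 9, 5, so Row commits to T. Subgame-perfect outcome: (T, R) with payoffs (11, 12).
For the simultaneous game, intersect best replies.
Row's best replies: L→B; C→T; R→T.
Column's best replies: T→R; M→L; B→R.
Only (T, R) has each player best-responding; Nash payoffs (11, 12).
Column earns 12 sequentially versus 12 at the Nash outcome: unchanged.

unchanged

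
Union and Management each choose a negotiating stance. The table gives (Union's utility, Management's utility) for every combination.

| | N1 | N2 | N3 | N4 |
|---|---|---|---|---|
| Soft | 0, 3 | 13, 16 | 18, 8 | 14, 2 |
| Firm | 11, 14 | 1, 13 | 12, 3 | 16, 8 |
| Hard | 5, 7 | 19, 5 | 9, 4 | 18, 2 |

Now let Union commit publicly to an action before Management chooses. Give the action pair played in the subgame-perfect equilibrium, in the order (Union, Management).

Work backward from Management's decision.
- Soft → Management plays N2 (best of 3, 16, 8, 2); Union gets 13.
- Firm → Management plays N1 (best of 14, 13, 3, 8); Union gets 11.
- Hard → Management plays N1 (best of 7, 5, 4, 2); Union gets 5.
Among 13, 11, 5, the best is 13 at Soft. Subgame-perfect outcome: (Soft, N2) with payoffs (13, 16).

(Soft, N2)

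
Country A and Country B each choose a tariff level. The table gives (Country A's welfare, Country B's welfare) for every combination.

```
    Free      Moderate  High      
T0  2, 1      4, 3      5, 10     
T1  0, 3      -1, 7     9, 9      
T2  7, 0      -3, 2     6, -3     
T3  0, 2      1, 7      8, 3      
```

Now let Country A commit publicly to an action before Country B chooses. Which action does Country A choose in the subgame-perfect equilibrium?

Work backward from Country B's decision.
- T0 → Country B plays High (best of 1, 3, 10); Country A gets 5.
- T1 → Country B plays High (best of 3, 7, 9); Country A gets 9.
- T2 → Country B plays Moderate (best of 0, 2, -3); Country A gets -3.
- T3 → Country B plays Moderate (best of 2, 7, 3); Country A gets 1.
Among 5, 9, -3, 1, the best is 9 at T1. Subgame-perfect outcome: (T1, High) with payoffs (9, 9).

T1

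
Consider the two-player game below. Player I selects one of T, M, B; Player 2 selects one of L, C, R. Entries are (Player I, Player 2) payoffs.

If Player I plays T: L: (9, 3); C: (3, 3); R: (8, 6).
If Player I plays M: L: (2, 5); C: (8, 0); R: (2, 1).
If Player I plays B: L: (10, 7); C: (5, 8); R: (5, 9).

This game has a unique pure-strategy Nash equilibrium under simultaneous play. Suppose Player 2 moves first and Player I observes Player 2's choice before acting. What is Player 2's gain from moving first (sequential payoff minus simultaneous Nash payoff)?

Work backward from Player I's decision.
- L: Player I compares 9, 2, 10 and picks B; Player 2 would get 7.
- C: Player I compares 3, 8, 5 and picks M; Player 2 would get 0.
- R: Player I compares 8, 2, 5 and picks T; Player 2 would get 6.
Maximizing over 7, 0, 6, Player 2 chooses L. Subgame-perfect outcome: (B, L) with payoffs (10, 7).
Now find the simultaneous Nash equilibrium.
Player I's best replies: L→B; C→M; R→T.
Player 2's best replies: T→R; M→L; B→R.
The unique mutual best reply is (T, R), giving (8, 6).
Player 2's commitment gain: 7 − 6 = 1.

1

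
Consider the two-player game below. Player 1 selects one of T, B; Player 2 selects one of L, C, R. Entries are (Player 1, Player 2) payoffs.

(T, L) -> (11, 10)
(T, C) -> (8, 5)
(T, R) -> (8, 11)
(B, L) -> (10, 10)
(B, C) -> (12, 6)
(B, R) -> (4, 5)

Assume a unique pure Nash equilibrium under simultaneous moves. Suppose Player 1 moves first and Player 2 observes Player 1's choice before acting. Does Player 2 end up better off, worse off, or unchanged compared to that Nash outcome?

worse off

Work backward from Player 2's decision.
- T → Player 2 plays R (best of 10, 5, 11); Player 1 gets 8.
- B → Player 2 plays L (best of 10, 6, 5); Player 1 gets 10.
Among 8, 10, the best is 10 at B. Subgame-perfect outcome: (B, L) with payoffs (10, 10).
For the simultaneous game, intersect best replies.
Player 1's best replies: L→T; C→B; R→T.
Player 2's best replies: T→R; B→L.
The unique mutual best reply is (T, R), giving (8, 11).
Player 2 earns 10 sequentially versus 11 at the Nash outcome: worse off.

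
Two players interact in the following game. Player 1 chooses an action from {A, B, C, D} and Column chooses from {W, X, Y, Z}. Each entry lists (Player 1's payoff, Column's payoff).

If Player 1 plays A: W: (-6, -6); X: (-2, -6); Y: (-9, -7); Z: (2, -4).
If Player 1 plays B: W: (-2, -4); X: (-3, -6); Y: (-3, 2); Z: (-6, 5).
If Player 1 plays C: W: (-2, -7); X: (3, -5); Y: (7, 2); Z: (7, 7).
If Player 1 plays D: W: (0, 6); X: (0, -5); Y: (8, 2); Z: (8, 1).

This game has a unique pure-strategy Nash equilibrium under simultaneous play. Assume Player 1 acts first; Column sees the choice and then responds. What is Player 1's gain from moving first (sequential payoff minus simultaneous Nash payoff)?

7

Solve by backward induction (Player 1 leads).
- A → Column plays Z (best of -6, -6, -7, -4); Player 1 gets 2.
- B → Column plays Z (best of -4, -6, 2, 5); Player 1 gets -6.
- C → Column plays Z (best of -7, -5, 2, 7); Player 1 gets 7.
- D → Column plays W (best of 6, -5, 2, 1); Player 1 gets 0.
Among 2, -6, 7, 0, the best is 7 at C. Subgame-perfect outcome: (C, Z) with payoffs (7, 7).
For the simultaneous game, intersect best replies.
Player 1's best replies: W→D; X→C; Y→D; Z→D.
Column's best replies: A→Z; B→Z; C→Z; D→W.
Only (D, W) has each player best-responding; Nash payoffs (0, 6).
Player 1's commitment gain: 7 − 0 = 7.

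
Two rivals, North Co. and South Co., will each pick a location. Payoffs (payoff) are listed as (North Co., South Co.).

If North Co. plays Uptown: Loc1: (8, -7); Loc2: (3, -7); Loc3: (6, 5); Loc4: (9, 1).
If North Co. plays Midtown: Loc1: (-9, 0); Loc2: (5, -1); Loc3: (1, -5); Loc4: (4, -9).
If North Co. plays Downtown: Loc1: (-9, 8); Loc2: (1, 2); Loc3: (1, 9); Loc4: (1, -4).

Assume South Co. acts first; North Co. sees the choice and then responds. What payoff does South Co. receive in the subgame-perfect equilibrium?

5

North Co. best-responds to each possible South Co. move:
- Loc1: BR = Uptown, leader payoff -7.
- Loc2: BR = Midtown, leader payoff -1.
- Loc3: BR = Uptown, leader payoff 5.
- Loc4: BR = Uptown, leader payoff 1.
Among -7, -1, 5, 1, the best is 5 at Loc3. Subgame-perfect outcome: (Uptown, Loc3) with payoffs (6, 5).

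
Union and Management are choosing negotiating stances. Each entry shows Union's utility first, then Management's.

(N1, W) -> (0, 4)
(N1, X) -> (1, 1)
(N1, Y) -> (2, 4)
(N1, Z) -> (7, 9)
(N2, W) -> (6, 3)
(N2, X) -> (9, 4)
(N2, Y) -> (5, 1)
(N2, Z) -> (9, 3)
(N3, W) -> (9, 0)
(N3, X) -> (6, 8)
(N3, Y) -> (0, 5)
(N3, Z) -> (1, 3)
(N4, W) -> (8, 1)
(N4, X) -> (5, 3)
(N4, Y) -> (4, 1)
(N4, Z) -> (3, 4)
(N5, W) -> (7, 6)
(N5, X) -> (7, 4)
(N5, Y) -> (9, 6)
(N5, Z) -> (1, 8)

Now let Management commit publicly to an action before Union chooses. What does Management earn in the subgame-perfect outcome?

Backward induction with Management moving first.
- W → Union plays N3 (best of 0, 6, 9, 8, 7); Management gets 0.
- X → Union plays N2 (best of 1, 9, 6, 5, 7); Management gets 4.
- Y → Union plays N5 (best of 2, 5, 0, 4, 9); Management gets 6.
- Z → Union plays N2 (best of 7, 9, 1, 3, 1); Management gets 3.
Management's induced payoffs are 0, 4, 6, 3, so Management commits to Y. Subgame-perfect outcome: (N5, Y) with payoffs (9, 6).

6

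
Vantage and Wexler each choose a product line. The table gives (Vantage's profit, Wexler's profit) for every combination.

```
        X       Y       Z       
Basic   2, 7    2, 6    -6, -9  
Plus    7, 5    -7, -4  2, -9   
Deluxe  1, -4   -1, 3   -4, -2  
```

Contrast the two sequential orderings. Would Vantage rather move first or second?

first

If Vantage leads: Wexler's best replies are Basic→X, Plus→X, Deluxe→Y; Vantage's induced payoffs 2, 7, -1; outcome (Plus, X), payoffs (7, 5).
If Wexler leads: Vantage's best replies are X→Plus, Y→Basic, Z→Plus; Wexler's induced payoffs 5, 6, -9; outcome (Basic, Y), payoffs (2, 6).
Vantage gets 7 moving first and 2 moving second, so Vantage prefers to move first.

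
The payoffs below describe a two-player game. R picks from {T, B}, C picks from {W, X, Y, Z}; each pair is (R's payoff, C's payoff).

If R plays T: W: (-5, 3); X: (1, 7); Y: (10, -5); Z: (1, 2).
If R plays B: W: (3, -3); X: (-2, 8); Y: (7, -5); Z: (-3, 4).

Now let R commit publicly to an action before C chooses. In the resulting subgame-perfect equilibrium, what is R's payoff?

Backward induction with R moving first.
- T: BR = X, leader payoff 1.
- B: BR = X, leader payoff -2.
Maximizing over 1, -2, R chooses T. Subgame-perfect outcome: (T, X) with payoffs (1, 7).

1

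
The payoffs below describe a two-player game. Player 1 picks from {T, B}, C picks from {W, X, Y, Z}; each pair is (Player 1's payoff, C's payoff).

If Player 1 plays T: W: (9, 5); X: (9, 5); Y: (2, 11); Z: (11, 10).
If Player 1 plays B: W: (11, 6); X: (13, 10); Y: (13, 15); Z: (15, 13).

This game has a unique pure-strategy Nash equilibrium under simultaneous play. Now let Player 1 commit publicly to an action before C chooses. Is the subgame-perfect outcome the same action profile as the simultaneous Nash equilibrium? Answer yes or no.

yes

Work backward from C's decision.
- T: C compares 5, 5, 11, 10 and picks Y; Player 1 would get 2.
- B: C compares 6, 10, 15, 13 and picks Y; Player 1 would get 13.
Among 2, 13, the best is 13 at B. Subgame-perfect outcome: (B, Y) with payoffs (13, 15).
For the simultaneous game, intersect best replies.
Player 1's best replies: W→B; X→B; Y→B; Z→B.
C's best replies: T→Y; B→Y.
The unique mutual best reply is (B, Y), giving (13, 15).
Sequential outcome (B, Y) coincides with the Nash profile (B, Y).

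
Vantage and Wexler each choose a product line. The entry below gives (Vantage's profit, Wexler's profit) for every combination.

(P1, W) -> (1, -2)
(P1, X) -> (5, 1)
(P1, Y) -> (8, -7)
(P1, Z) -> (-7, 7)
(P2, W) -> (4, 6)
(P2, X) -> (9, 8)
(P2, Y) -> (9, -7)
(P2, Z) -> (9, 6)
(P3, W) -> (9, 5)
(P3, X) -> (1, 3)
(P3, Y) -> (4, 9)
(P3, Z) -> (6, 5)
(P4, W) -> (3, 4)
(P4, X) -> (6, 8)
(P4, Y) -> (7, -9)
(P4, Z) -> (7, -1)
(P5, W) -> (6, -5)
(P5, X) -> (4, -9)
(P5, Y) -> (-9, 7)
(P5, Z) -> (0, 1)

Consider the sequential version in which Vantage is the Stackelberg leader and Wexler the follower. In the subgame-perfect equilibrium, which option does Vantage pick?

Work backward from Wexler's decision.
- P1: BR = Z, leader payoff -7.
- P2: BR = X, leader payoff 9.
- P3: BR = Y, leader payoff 4.
- P4: BR = X, leader payoff 6.
- P5: BR = Y, leader payoff -9.
Vantage's induced payoffs are -7, 9, 4, 6, -9, so Vantage commits to P2. Subgame-perfect outcome: (P2, X) with payoffs (9, 8).

P2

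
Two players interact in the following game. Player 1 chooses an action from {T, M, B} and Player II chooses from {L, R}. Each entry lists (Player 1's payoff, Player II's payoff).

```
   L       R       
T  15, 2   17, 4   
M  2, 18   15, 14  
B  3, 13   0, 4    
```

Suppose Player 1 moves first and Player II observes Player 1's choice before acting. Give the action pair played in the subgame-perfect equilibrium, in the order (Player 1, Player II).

(T, R)

Player II best-responds to each possible Player 1 move:
- T: BR = R, leader payoff 17.
- M: BR = L, leader payoff 2.
- B: BR = L, leader payoff 3.
Among 17, 2, 3, the best is 17 at T. Subgame-perfect outcome: (T, R) with payoffs (17, 4).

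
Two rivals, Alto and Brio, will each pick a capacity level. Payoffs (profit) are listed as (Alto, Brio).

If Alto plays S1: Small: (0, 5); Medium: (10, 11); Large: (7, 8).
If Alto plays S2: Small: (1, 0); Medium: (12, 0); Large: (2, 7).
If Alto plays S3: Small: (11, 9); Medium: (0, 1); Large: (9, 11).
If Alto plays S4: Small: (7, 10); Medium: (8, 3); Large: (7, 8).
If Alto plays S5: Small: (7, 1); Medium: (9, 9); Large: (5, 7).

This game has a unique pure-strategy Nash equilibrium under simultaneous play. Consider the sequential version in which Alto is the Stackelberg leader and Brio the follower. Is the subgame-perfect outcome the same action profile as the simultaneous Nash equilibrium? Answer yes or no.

no

Backward induction with Alto moving first.
- S1: Brio compares 5, 11, 8 and picks Medium; Alto would get 10.
- S2: Brio compares 0, 0, 7 and picks Large; Alto would get 2.
- S3: Brio compares 9, 1, 11 and picks Large; Alto would get 9.
- S4: Brio compares 10, 3, 8 and picks Small; Alto would get 7.
- S5: Brio compares 1, 9, 7 and picks Medium; Alto would get 9.
Alto's induced payoffs are 10, 2, 9, 7, 9, so Alto commits to S1. Subgame-perfect outcome: (S1, Medium) with payoffs (10, 11).
For the simultaneous game, intersect best replies.
Alto's best replies: Small→S3; Medium→S2; Large→S3.
Brio's best replies: S1→Medium; S2→Large; S3→Large; S4→Small; S5→Medium.
The unique mutual best reply is (S3, Large), giving (9, 11).
Sequential outcome (S1, Medium) differs from the Nash profile (S3, Large).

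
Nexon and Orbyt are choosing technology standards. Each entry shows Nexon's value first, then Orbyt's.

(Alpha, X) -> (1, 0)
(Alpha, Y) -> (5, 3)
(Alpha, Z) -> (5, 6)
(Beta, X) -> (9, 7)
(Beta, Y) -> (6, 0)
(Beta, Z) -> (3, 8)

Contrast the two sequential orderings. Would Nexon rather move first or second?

If Nexon leads: Orbyt's best replies are Alpha→Z, Beta→Z; Nexon's induced payoffs 5, 3; outcome (Alpha, Z), payoffs (5, 6).
If Orbyt leads: Nexon's best replies are X→Beta, Y→Beta, Z→Alpha; Orbyt's induced payoffs 7, 0, 6; outcome (Beta, X), payoffs (9, 7).
Nexon gets 5 moving first and 9 moving second, so Nexon prefers to move second.

second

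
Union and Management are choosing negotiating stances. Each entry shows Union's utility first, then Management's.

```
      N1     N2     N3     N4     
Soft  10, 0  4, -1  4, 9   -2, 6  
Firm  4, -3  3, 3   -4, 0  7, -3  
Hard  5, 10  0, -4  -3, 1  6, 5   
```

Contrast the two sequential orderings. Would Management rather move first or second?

If Union leads: Management's best replies are Soft→N3, Firm→N2, Hard→N1; Union's induced payoffs 4, 3, 5; outcome (Hard, N1), payoffs (5, 10).
If Management leads: Union's best replies are N1→Soft, N2→Soft, N3→Soft, N4→Firm; Management's induced payoffs 0, -1, 9, -3; outcome (Soft, N3), payoffs (4, 9).
Management gets 9 moving first and 10 moving second, so Management prefers to move second.

second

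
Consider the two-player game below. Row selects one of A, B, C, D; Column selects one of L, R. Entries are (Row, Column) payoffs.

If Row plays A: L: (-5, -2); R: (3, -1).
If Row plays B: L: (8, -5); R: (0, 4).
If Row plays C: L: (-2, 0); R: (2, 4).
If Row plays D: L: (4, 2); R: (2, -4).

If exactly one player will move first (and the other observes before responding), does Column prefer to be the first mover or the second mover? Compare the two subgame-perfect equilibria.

If Row leads: Column's best replies are A→R, B→R, C→R, D→L; Row's induced payoffs 3, 0, 2, 4; outcome (D, L), payoffs (4, 2).
If Column leads: Row's best replies are L→B, R→A; Column's induced payoffs -5, -1; outcome (A, R), payoffs (3, -1).
Column gets -1 moving first and 2 moving second, so Column prefers to move second.

second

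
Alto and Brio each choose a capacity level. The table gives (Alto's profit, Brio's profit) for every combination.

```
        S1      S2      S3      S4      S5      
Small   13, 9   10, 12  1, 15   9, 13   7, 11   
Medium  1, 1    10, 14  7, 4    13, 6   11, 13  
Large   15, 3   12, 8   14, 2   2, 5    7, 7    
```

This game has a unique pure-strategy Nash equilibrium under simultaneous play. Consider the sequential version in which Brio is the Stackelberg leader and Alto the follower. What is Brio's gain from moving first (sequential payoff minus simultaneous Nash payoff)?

Backward induction with Brio moving first.
- S1: BR = Large, leader payoff 3.
- S2: BR = Large, leader payoff 8.
- S3: BR = Large, leader payoff 2.
- S4: BR = Medium, leader payoff 6.
- S5: BR = Medium, leader payoff 13.
Maximizing over 3, 8, 2, 6, 13, Brio chooses S5. Subgame-perfect outcome: (Medium, S5) with payoffs (11, 13).
For the simultaneous game, intersect best replies.
Alto's best replies: S1→Large; S2→Large; S3→Large; S4→Medium; S5→Medium.
Brio's best replies: Small→S3; Medium→S2; Large→S2.
Only (Large, S2) has each player best-responding; Nash payoffs (12, 8).
Brio's commitment gain: 13 − 8 = 5.

5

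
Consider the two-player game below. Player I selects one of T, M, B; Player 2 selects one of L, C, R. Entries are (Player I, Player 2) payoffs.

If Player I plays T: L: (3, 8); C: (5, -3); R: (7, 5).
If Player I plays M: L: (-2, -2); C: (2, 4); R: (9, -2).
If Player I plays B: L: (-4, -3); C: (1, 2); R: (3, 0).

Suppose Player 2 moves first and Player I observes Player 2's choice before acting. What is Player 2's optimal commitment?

Work backward from Player I's decision.
- L: BR = T, leader payoff 8.
- C: BR = T, leader payoff -3.
- R: BR = M, leader payoff -2.
Player 2's induced payoffs are 8, -3, -2, so Player 2 commits to L. Subgame-perfect outcome: (T, L) with payoffs (3, 8).

L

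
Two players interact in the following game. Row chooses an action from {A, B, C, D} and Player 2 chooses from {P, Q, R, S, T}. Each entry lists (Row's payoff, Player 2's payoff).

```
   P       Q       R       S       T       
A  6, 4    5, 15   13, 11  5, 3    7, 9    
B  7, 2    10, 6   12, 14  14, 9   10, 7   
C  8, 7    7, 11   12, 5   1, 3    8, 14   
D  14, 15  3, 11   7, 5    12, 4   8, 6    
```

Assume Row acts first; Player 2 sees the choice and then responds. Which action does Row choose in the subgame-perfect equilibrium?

Backward induction with Row moving first.
- A → Player 2 plays Q (best of 4, 15, 11, 3, 9); Row gets 5.
- B → Player 2 plays R (best of 2, 6, 14, 9, 7); Row gets 12.
- C → Player 2 plays T (best of 7, 11, 5, 3, 14); Row gets 8.
- D → Player 2 plays P (best of 15, 11, 5, 4, 6); Row gets 14.
Row's induced payoffs are 5, 12, 8, 14, so Row commits to D. Subgame-perfect outcome: (D, P) with payoffs (14, 15).

D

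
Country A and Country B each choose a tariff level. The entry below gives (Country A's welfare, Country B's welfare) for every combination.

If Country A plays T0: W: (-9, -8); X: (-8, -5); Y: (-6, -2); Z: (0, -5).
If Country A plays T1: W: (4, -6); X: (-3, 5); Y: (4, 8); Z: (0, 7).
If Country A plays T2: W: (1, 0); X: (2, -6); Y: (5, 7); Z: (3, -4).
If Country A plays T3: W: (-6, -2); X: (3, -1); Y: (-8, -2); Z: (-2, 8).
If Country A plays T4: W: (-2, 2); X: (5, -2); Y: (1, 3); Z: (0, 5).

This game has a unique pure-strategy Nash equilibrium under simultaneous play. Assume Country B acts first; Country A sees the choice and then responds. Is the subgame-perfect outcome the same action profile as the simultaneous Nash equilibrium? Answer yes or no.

yes

Work backward from Country A's decision.
- W: Country A compares -9, 4, 1, -6, -2 and picks T1; Country B would get -6.
- X: Country A compares -8, -3, 2, 3, 5 and picks T4; Country B would get -2.
- Y: Country A compares -6, 4, 5, -8, 1 and picks T2; Country B would get 7.
- Z: Country A compares 0, 0, 3, -2, 0 and picks T2; Country B would get -4.
Among -6, -2, 7, -4, the best is 7 at Y. Subgame-perfect outcome: (T2, Y) with payoffs (5, 7).
Now find the simultaneous Nash equilibrium.
Country A's best replies: W→T1; X→T4; Y→T2; Z→T2.
Country B's best replies: T0→Y; T1→Y; T2→Y; T3→Z; T4→Z.
Only (T2, Y) has each player best-responding; Nash payoffs (5, 7).
Sequential outcome (T2, Y) coincides with the Nash profile (T2, Y).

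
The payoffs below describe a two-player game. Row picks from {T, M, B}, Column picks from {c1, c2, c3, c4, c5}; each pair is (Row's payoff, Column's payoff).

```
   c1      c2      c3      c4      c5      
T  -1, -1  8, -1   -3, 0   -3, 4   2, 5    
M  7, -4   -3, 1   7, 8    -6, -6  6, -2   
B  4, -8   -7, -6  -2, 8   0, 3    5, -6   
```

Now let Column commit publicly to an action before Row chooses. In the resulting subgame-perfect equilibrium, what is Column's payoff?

8

Row best-responds to each possible Column move:
- c1: BR = M, leader payoff -4.
- c2: BR = T, leader payoff -1.
- c3: BR = M, leader payoff 8.
- c4: BR = B, leader payoff 3.
- c5: BR = M, leader payoff -2.
Among -4, -1, 8, 3, -2, the best is 8 at c3. Subgame-perfect outcome: (M, c3) with payoffs (7, 8).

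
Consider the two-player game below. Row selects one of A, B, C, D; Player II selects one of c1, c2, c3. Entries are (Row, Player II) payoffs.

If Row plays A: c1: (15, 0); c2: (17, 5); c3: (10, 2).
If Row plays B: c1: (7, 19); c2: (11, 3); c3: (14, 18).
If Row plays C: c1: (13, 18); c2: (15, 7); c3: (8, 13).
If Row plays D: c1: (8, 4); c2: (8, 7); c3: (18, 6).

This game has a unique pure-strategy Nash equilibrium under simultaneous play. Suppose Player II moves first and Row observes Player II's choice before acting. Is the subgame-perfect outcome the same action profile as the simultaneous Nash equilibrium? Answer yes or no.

no

Backward induction with Player II moving first.
- c1: BR = A, leader payoff 0.
- c2: BR = A, leader payoff 5.
- c3: BR = D, leader payoff 6.
Player II's induced payoffs are 0, 5, 6, so Player II commits to c3. Subgame-perfect outcome: (D, c3) with payoffs (18, 6).
Under simultaneous play:
Row's best replies: c1→A; c2→A; c3→D.
Player II's best replies: A→c2; B→c1; C→c1; D→c2.
The unique mutual best reply is (A, c2), giving (17, 5).
Sequential outcome (D, c3) differs from the Nash profile (A, c2).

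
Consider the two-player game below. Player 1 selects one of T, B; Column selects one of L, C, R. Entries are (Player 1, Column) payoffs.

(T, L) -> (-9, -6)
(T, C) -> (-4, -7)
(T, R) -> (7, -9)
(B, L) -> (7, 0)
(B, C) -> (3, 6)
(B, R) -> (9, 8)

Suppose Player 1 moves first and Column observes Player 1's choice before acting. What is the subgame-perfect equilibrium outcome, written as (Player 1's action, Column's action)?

Backward induction with Player 1 moving first.
- T → Column plays L (best of -6, -7, -9); Player 1 gets -9.
- B → Column plays R (best of 0, 6, 8); Player 1 gets 9.
Player 1's induced payoffs are -9, 9, so Player 1 commits to B. Subgame-perfect outcome: (B, R) with payoffs (9, 8).

(B, R)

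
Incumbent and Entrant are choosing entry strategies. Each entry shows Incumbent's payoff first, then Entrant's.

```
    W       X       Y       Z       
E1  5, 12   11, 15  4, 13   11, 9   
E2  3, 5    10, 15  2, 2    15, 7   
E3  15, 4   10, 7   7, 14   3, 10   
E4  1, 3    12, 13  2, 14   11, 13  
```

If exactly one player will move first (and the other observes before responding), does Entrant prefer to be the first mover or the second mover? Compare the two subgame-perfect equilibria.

If Incumbent leads: Entrant's best replies are E1→X, E2→X, E3→Y, E4→Y; Incumbent's induced payoffs 11, 10, 7, 2; outcome (E1, X), payoffs (11, 15).
If Entrant leads: Incumbent's best replies are W→E3, X→E4, Y→E3, Z→E2; Entrant's induced payoffs 4, 13, 14, 7; outcome (E3, Y), payoffs (7, 14).
Entrant gets 14 moving first and 15 moving second, so Entrant prefers to move second.

second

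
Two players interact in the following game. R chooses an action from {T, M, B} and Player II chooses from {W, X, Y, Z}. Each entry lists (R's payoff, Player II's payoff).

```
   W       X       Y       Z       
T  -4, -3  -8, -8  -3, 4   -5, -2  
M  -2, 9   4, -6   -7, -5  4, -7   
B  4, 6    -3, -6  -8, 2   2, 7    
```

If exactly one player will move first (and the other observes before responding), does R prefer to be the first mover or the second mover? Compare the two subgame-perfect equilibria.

second

If R leads: Player II's best replies are T→Y, M→W, B→Z; R's induced payoffs -3, -2, 2; outcome (B, Z), payoffs (2, 7).
If Player II leads: R's best replies are W→B, X→M, Y→T, Z→M; Player II's induced payoffs 6, -6, 4, -7; outcome (B, W), payoffs (4, 6).
R gets 2 moving first and 4 moving second, so R prefers to move second.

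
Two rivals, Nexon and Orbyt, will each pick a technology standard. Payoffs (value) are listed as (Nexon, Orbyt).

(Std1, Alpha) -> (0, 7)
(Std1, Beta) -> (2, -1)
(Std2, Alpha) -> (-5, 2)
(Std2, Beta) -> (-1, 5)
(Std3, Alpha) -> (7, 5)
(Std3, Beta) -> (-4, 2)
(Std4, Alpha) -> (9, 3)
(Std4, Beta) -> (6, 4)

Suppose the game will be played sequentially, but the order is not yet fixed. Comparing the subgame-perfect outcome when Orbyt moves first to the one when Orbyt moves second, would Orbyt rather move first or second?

second

If Nexon leads: Orbyt's best replies are Std1→Alpha, Std2→Beta, Std3→Alpha, Std4→Beta; Nexon's induced payoffs 0, -1, 7, 6; outcome (Std3, Alpha), payoffs (7, 5).
If Orbyt leads: Nexon's best replies are Alpha→Std4, Beta→Std4; Orbyt's induced payoffs 3, 4; outcome (Std4, Beta), payoffs (6, 4).
Orbyt gets 4 moving first and 5 moving second, so Orbyt prefers to move second.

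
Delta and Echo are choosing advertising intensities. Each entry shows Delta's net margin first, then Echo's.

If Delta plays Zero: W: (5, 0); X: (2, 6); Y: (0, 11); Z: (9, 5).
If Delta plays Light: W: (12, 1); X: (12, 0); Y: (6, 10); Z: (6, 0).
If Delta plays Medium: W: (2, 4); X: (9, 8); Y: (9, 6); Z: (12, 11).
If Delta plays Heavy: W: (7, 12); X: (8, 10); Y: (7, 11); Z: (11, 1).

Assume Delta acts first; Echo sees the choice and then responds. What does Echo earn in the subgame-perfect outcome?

Echo best-responds to each possible Delta move:
- Zero → Echo plays Y (best of 0, 6, 11, 5); Delta gets 0.
- Light → Echo plays Y (best of 1, 0, 10, 0); Delta gets 6.
- Medium → Echo plays Z (best of 4, 8, 6, 11); Delta gets 12.
- Heavy → Echo plays W (best of 12, 10, 11, 1); Delta gets 7.
Among 0, 6, 12, 7, the best is 12 at Medium. Subgame-perfect outcome: (Medium, Z) with payoffs (12, 11).

11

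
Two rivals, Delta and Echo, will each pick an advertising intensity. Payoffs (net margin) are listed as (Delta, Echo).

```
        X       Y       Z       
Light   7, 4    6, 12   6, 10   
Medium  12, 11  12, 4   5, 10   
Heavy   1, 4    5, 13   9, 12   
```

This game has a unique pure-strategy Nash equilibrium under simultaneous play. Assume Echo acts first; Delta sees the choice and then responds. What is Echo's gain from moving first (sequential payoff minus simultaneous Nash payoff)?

1

Solve by backward induction (Echo leads).
- X: Delta compares 7, 12, 1 and picks Medium; Echo would get 11.
- Y: Delta compares 6, 12, 5 and picks Medium; Echo would get 4.
- Z: Delta compares 6, 5, 9 and picks Heavy; Echo would get 12.
Among 11, 4, 12, the best is 12 at Z. Subgame-perfect outcome: (Heavy, Z) with payoffs (9, 12).
For the simultaneous game, intersect best replies.
Delta's best replies: X→Medium; Y→Medium; Z→Heavy.
Echo's best replies: Light→Y; Medium→X; Heavy→Y.
The unique mutual best reply is (Medium, X), giving (12, 11).
Echo's commitment gain: 12 − 11 = 1.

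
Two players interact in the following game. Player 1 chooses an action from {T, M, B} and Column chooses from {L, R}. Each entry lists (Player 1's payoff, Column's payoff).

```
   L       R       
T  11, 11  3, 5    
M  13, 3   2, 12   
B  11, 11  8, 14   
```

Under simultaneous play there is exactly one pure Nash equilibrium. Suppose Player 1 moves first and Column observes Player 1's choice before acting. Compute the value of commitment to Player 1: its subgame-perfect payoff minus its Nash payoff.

Column best-responds to each possible Player 1 move:
- T → Column plays L (best of 11, 5); Player 1 gets 11.
- M → Column plays R (best of 3, 12); Player 1 gets 2.
- B → Column plays R (best of 11, 14); Player 1 gets 8.
Among 11, 2, 8, the best is 11 at T. Subgame-perfect outcome: (T, L) with payoffs (11, 11).
Now find the simultaneous Nash equilibrium.
Player 1's best replies: L→M; R→B.
Column's best replies: T→L; M→R; B→R.
The unique mutual best reply is (B, R), giving (8, 14).
Player 1's commitment gain: 11 − 8 = 3.

3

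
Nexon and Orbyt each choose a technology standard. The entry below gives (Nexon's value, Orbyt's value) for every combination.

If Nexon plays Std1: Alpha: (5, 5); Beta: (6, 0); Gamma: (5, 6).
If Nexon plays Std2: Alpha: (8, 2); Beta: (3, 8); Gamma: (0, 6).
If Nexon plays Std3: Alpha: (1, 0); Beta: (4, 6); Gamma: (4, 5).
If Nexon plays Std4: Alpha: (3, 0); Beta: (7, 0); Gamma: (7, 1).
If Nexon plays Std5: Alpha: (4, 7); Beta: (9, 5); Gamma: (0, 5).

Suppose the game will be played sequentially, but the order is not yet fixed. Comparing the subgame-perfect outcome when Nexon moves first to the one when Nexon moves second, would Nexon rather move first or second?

If Nexon leads: Orbyt's best replies are Std1→Gamma, Std2→Beta, Std3→Beta, Std4→Gamma, Std5→Alpha; Nexon's induced payoffs 5, 3, 4, 7, 4; outcome (Std4, Gamma), payoffs (7, 1).
If Orbyt leads: Nexon's best replies are Alpha→Std2, Beta→Std5, Gamma→Std4; Orbyt's induced payoffs 2, 5, 1; outcome (Std5, Beta), payoffs (9, 5).
Nexon gets 7 moving first and 9 moving second, so Nexon prefers to move second.

second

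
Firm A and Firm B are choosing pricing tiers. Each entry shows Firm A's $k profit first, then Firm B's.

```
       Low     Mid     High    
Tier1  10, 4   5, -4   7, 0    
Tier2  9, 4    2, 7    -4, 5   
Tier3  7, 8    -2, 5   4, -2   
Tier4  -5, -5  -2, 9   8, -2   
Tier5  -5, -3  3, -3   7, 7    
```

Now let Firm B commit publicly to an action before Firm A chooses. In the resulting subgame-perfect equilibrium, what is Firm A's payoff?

10

Solve by backward induction (Firm B leads).
- Low: Firm A compares 10, 9, 7, -5, -5 and picks Tier1; Firm B would get 4.
- Mid: Firm A compares 5, 2, -2, -2, 3 and picks Tier1; Firm B would get -4.
- High: Firm A compares 7, -4, 4, 8, 7 and picks Tier4; Firm B would get -2.
Maximizing over 4, -4, -2, Firm B chooses Low. Subgame-perfect outcome: (Tier1, Low) with payoffs (10, 4).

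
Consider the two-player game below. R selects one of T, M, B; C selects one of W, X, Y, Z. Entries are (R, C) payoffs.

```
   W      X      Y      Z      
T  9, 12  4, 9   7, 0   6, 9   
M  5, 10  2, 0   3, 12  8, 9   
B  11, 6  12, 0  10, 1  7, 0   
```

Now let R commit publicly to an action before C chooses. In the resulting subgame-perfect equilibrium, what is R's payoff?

C best-responds to each possible R move:
- T: C compares 12, 9, 0, 9 and picks W; R would get 9.
- M: C compares 10, 0, 12, 9 and picks Y; R would get 3.
- B: C compares 6, 0, 1, 0 and picks W; R would get 11.
R's induced payoffs are 9, 3, 11, so R commits to B. Subgame-perfect outcome: (B, W) with payoffs (11, 6).

11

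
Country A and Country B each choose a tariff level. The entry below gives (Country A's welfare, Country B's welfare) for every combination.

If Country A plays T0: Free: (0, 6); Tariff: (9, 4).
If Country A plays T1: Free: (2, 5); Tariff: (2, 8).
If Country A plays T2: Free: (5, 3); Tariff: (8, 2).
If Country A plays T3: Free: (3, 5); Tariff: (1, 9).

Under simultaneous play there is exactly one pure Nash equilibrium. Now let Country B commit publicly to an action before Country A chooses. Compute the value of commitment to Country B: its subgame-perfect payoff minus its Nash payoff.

1

Work backward from Country A's decision.
- Free → Country A plays T2 (best of 0, 2, 5, 3); Country B gets 3.
- Tariff → Country A plays T0 (best of 9, 2, 8, 1); Country B gets 4.
Country B's induced payoffs are 3, 4, so Country B commits to Tariff. Subgame-perfect outcome: (T0, Tariff) with payoffs (9, 4).
For the simultaneous game, intersect best replies.
Country A's best replies: Free→T2; Tariff→T0.
Country B's best replies: T0→Free; T1→Tariff; T2→Free; T3→Tariff.
Only (T2, Free) has each player best-responding; Nash payoffs (5, 3).
Country B's commitment gain: 4 − 3 = 1.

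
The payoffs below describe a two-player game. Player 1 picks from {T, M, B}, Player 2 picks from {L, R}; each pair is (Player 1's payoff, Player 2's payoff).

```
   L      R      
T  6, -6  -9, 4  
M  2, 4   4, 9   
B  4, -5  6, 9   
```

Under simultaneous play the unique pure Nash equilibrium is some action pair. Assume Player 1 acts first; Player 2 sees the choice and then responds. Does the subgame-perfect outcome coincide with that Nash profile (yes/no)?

yes

Work backward from Player 2's decision.
- T → Player 2 plays R (best of -6, 4); Player 1 gets -9.
- M → Player 2 plays R (best of 4, 9); Player 1 gets 4.
- B → Player 2 plays R (best of -5, 9); Player 1 gets 6.
Player 1's induced payoffs are -9, 4, 6, so Player 1 commits to B. Subgame-perfect outcome: (B, R) with payoffs (6, 9).
For the simultaneous game, intersect best replies.
Player 1's best replies: L→T; R→B.
Player 2's best replies: T→R; M→R; B→R.
Only (B, R) has each player best-responding; Nash payoffs (6, 9).
Sequential outcome (B, R) coincides with the Nash profile (B, R).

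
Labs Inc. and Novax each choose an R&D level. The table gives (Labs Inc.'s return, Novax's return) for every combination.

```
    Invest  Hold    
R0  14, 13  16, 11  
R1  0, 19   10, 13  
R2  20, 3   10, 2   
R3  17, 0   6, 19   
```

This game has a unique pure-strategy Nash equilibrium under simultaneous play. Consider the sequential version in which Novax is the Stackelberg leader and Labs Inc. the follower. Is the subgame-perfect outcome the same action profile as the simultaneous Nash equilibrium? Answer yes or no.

no

Work backward from Labs Inc.'s decision.
- Invest: Labs Inc. compares 14, 0, 20, 17 and picks R2; Novax would get 3.
- Hold: Labs Inc. compares 16, 10, 10, 6 and picks R0; Novax would get 11.
Among 3, 11, the best is 11 at Hold. Subgame-perfect outcome: (R0, Hold) with payoffs (16, 11).
Under simultaneous play:
Labs Inc.'s best replies: Invest→R2; Hold→R0.
Novax's best replies: R0→Invest; R1→Invest; R2→Invest; R3→Hold.
Only (R2, Invest) has each player best-responding; Nash payoffs (20, 3).
Sequential outcome (R0, Hold) differs from the Nash profile (R2, Invest).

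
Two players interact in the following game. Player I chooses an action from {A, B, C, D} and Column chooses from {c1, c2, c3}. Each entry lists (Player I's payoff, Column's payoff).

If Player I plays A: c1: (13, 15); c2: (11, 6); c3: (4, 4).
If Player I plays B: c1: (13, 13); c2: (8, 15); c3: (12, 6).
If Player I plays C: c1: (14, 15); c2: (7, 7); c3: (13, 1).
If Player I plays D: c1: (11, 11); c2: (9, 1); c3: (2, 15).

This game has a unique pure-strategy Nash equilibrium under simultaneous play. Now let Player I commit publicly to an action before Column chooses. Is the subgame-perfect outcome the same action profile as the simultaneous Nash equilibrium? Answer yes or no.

Work backward from Column's decision.
- A → Column plays c1 (best of 15, 6, 4); Player I gets 13.
- B → Column plays c2 (best of 13, 15, 6); Player I gets 8.
- C → Column plays c1 (best of 15, 7, 1); Player I gets 14.
- D → Column plays c3 (best of 11, 1, 15); Player I gets 2.
Maximizing over 13, 8, 14, 2, Player I chooses C. Subgame-perfect outcome: (C, c1) with payoffs (14, 15).
Now find the simultaneous Nash equilibrium.
Player I's best replies: c1→C; c2→A; c3→C.
Column's best replies: A→c1; B→c2; C→c1; D→c3.
The unique mutual best reply is (C, c1), giving (14, 15).
Sequential outcome (C, c1) coincides with the Nash profile (C, c1).

yes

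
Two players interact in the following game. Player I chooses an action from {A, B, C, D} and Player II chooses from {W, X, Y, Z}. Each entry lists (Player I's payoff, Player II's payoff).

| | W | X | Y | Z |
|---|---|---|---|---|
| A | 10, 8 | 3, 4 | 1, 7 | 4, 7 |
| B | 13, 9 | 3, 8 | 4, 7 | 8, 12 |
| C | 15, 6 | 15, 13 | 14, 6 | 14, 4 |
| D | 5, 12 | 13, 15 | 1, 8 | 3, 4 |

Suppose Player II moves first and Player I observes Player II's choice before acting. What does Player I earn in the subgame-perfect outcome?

15

Work backward from Player I's decision.
- W → Player I plays C (best of 10, 13, 15, 5); Player II gets 6.
- X → Player I plays C (best of 3, 3, 15, 13); Player II gets 13.
- Y → Player I plays C (best of 1, 4, 14, 1); Player II gets 6.
- Z → Player I plays C (best of 4, 8, 14, 3); Player II gets 4.
Player II's induced payoffs are 6, 13, 6, 4, so Player II commits to X. Subgame-perfect outcome: (C, X) with payoffs (15, 13).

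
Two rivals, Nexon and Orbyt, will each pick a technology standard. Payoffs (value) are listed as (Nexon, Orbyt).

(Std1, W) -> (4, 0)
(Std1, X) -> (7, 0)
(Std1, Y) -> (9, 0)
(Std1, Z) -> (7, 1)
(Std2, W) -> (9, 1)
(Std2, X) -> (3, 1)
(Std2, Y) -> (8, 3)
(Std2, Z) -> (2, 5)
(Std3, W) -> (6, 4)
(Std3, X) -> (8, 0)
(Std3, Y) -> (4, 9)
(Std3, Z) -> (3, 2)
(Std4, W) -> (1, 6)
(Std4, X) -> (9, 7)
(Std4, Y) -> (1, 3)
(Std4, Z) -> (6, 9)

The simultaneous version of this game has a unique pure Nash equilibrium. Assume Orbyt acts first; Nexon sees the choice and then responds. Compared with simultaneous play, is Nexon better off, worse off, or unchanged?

better off

Nexon best-responds to each possible Orbyt move:
- W → Nexon plays Std2 (best of 4, 9, 6, 1); Orbyt gets 1.
- X → Nexon plays Std4 (best of 7, 3, 8, 9); Orbyt gets 7.
- Y → Nexon plays Std1 (best of 9, 8, 4, 1); Orbyt gets 0.
- Z → Nexon plays Std1 (best of 7, 2, 3, 6); Orbyt gets 1.
Orbyt's induced payoffs are 1, 7, 0, 1, so Orbyt commits to X. Subgame-perfect outcome: (Std4, X) with payoffs (9, 7).
For the simultaneous game, intersect best replies.
Nexon's best replies: W→Std2; X→Std4; Y→Std1; Z→Std1.
Orbyt's best replies: Std1→Z; Std2→Z; Std3→Y; Std4→Z.
Only (Std1, Z) has each player best-responding; Nash payoffs (7, 1).
Nexon earns 9 sequentially versus 7 at the Nash outcome: better off.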